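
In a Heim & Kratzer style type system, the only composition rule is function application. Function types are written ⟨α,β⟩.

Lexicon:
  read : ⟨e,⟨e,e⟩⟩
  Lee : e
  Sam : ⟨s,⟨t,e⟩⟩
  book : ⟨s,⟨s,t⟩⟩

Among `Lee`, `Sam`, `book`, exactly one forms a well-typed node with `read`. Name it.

Lee

Lee — combines: read : ⟨e,⟨e,e⟩⟩ takes Lee : e as argument, giving ⟨e,e⟩.
Sam : ⟨s,⟨t,e⟩⟩ — neither side's domain matches the other.
book : ⟨s,⟨s,t⟩⟩ — neither side's domain matches the other.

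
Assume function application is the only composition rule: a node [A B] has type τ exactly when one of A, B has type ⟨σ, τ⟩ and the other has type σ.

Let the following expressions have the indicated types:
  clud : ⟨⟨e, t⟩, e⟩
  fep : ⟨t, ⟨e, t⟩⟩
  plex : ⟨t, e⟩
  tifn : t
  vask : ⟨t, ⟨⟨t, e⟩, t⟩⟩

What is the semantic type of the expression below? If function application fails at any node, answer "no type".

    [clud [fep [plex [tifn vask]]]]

e

[tifn vask] — vask of type ⟨t, ⟨⟨t, e⟩, t⟩⟩ combines with tifn of type t: type ⟨⟨t, e⟩, t⟩.
[plex [tifn vask]] — [tifn vask] of type ⟨⟨t, e⟩, t⟩ combines with plex of type ⟨t, e⟩: type t.
[fep [plex [tifn vask]]] — fep of type ⟨t, ⟨e, t⟩⟩ combines with [plex [tifn vask]] of type t: type ⟨e, t⟩.
[clud [fep [plex [tifn vask]]]] — clud of type ⟨⟨e, t⟩, e⟩ combines with [fep [plex [tifn vask]]] of type ⟨e, t⟩: type e.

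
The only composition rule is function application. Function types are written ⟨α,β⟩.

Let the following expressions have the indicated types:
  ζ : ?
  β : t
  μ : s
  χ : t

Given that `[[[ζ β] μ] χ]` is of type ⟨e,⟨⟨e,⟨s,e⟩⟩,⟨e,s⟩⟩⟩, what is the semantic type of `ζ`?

⟨t,⟨s,⟨t,⟨e,⟨⟨e,⟨s,e⟩⟩,⟨e,s⟩⟩⟩⟩⟩⟩

[[[ζ β] μ] χ] is required to be ⟨e,⟨⟨e,⟨s,e⟩⟩,⟨e,s⟩⟩⟩. χ : t cannot yield ⟨e,⟨⟨e,⟨s,e⟩⟩,⟨e,s⟩⟩⟩ as functor, so [[ζ β] μ] : ⟨t,⟨e,⟨⟨e,⟨s,e⟩⟩,⟨e,s⟩⟩⟩⟩.
[[ζ β] μ] is required to be ⟨t,⟨e,⟨⟨e,⟨s,e⟩⟩,⟨e,s⟩⟩⟩⟩. μ : s cannot yield ⟨t,⟨e,⟨⟨e,⟨s,e⟩⟩,⟨e,s⟩⟩⟩⟩ as functor, so [ζ β] : ⟨s,⟨t,⟨e,⟨⟨e,⟨s,e⟩⟩,⟨e,s⟩⟩⟩⟩⟩.
[ζ β] is required to be ⟨s,⟨t,⟨e,⟨⟨e,⟨s,e⟩⟩,⟨e,s⟩⟩⟩⟩⟩. β : t cannot yield ⟨s,⟨t,⟨e,⟨⟨e,⟨s,e⟩⟩,⟨e,s⟩⟩⟩⟩⟩ as functor, so ζ : ⟨t,⟨s,⟨t,⟨e,⟨⟨e,⟨s,e⟩⟩,⟨e,s⟩⟩⟩⟩⟩⟩.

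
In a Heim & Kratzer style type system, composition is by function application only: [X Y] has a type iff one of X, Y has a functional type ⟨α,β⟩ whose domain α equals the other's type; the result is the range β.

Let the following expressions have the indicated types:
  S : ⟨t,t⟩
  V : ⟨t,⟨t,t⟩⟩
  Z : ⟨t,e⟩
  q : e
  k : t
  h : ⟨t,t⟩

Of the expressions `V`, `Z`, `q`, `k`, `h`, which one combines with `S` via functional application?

k

V : ⟨t,⟨t,t⟩⟩ — S needs t; V needs t; neither fits.
Z : ⟨t,e⟩ — S needs t; Z needs t; neither fits.
q : e — S needs t; q needs nothing (atomic); neither fits.
k — combines: S : ⟨t,t⟩ takes k : t as argument, giving t.
h : ⟨t,t⟩ — S needs t; h needs t; neither fits.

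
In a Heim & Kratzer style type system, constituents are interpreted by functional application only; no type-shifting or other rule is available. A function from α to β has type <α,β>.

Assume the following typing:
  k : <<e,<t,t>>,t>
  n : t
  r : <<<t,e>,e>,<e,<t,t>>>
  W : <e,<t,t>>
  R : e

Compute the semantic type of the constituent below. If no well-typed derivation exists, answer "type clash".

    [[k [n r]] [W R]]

[n r]: t with <<<t,e>,e>,<e,<t,t>>> — neither is a function whose domain matches the other; composition fails here.

type clash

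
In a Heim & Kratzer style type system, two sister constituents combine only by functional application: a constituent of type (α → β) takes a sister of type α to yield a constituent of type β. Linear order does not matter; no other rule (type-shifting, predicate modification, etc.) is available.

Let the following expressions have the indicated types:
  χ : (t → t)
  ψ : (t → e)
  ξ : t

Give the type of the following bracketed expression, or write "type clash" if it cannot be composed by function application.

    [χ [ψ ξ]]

type clash

At [ψ ξ], ψ : (t → e) takes ξ : t, giving e.
At [χ [ψ ξ]]: neither (t → t) nor e can take the other as argument; the node is ill-typed.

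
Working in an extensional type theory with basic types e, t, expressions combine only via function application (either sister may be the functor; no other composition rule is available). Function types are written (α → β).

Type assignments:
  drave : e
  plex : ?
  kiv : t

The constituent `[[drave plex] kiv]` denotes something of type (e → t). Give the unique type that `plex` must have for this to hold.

(e → (t → (e → t)))

[[drave plex] kiv] is required to be (e → t). kiv : t cannot yield (e → t) as functor, so [drave plex] : (t → (e → t)).
[drave plex] is required to be (t → (e → t)). drave : e cannot yield (t → (e → t)) as functor, so plex : (e → (t → (e → t))).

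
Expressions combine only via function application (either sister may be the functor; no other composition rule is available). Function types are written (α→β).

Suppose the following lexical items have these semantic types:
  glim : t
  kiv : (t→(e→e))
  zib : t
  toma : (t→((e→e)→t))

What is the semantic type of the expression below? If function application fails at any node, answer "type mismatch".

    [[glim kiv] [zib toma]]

[glim kiv] — kiv of type (t→(e→e)) combines with glim of type t: type (e→e).
[zib toma] — toma of type (t→((e→e)→t)) combines with zib of type t: type ((e→e)→t).
[[glim kiv] [zib toma]] — [zib toma] of type ((e→e)→t) combines with [glim kiv] of type (e→e): type t.

t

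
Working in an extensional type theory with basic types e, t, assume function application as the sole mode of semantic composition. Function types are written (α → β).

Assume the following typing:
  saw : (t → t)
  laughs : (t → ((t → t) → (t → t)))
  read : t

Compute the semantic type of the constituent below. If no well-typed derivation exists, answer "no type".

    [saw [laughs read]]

[laughs read]: (t → ((t → t) → (t → t))) applied to t yields ((t → t) → (t → t)).
[saw [laughs read]]: ((t → t) → (t → t)) applied to (t → t) yields (t → t).

(t → t)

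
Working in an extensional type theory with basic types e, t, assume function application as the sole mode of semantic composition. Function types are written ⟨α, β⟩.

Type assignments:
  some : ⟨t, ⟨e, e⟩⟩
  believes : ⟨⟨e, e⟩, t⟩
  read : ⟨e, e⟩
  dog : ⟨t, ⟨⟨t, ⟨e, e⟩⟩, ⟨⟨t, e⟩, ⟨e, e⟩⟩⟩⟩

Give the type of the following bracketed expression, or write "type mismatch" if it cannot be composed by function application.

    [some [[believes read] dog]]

⟨⟨t, e⟩, ⟨e, e⟩⟩

At [believes read], believes : ⟨⟨e, e⟩, t⟩ takes read : ⟨e, e⟩, giving t.
At [[believes read] dog], dog : ⟨t, ⟨⟨t, ⟨e, e⟩⟩, ⟨⟨t, e⟩, ⟨e, e⟩⟩⟩⟩ takes [believes read] : t, giving ⟨⟨t, ⟨e, e⟩⟩, ⟨⟨t, e⟩, ⟨e, e⟩⟩⟩.
At [some [[believes read] dog]], [[believes read] dog] : ⟨⟨t, ⟨e, e⟩⟩, ⟨⟨t, e⟩, ⟨e, e⟩⟩⟩ takes some : ⟨t, ⟨e, e⟩⟩, giving ⟨⟨t, e⟩, ⟨e, e⟩⟩.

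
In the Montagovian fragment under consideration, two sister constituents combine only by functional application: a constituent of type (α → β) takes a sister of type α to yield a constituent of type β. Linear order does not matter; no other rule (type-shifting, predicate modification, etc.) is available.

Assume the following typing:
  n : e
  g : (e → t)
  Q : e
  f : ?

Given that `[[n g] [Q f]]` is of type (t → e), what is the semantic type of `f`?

For [[n g] [Q f]] to have type (t → e) with [n g] of type t, [Q f] must be the function: [Q f] : (t → (t → e)).
For [Q f] to have type (t → (t → e)) with Q of type e, f must be the function: f : (e → (t → (t → e))).

(e → (t → (t → e)))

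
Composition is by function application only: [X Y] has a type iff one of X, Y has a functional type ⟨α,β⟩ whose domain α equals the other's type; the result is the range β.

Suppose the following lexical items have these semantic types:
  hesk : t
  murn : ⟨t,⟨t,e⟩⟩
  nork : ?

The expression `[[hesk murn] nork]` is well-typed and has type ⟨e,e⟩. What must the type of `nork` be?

[[hesk murn] nork] must have type ⟨e,e⟩. The sister [hesk murn] has type ⟨t,e⟩; that is not a function onto ⟨e,e⟩, so nork must be the functor, of type ⟨⟨t,e⟩,⟨e,e⟩⟩.

⟨⟨t,e⟩,⟨e,e⟩⟩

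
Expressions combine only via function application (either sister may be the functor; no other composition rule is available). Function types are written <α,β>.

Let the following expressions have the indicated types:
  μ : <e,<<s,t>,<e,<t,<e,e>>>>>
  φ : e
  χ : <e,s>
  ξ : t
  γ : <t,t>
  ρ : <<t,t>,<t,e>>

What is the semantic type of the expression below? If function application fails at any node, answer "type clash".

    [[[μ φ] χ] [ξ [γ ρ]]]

type clash

[μ φ]: μ is <e,<<s,t>,<e,<t,<e,e>>>>>, φ is e; result <<s,t>,<e,<t,<e,e>>>>.
[[μ φ] χ]: <<s,t>,<e,<t,<e,e>>>> and <e,s> cannot combine by function application — type clash.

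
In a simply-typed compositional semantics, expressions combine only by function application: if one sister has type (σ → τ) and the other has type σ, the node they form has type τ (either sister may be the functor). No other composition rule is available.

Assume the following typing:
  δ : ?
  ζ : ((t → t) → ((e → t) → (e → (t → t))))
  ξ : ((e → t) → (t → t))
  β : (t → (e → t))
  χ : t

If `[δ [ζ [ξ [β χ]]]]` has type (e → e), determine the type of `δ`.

[δ [ζ [ξ [β χ]]]] is required to be (e → e). [ζ [ξ [β χ]]] : ((e → t) → (e → (t → t))) cannot yield (e → e) as functor, so δ : (((e → t) → (e → (t → t))) → (e → e)).

(((e → t) → (e → (t → t))) → (e → e))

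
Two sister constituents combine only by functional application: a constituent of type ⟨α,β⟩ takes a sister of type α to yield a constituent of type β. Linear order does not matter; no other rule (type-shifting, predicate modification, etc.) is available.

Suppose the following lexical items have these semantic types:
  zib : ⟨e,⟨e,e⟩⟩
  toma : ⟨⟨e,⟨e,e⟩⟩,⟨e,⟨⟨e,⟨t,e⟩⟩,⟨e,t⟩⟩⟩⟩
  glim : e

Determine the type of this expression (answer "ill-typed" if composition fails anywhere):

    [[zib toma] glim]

[zib toma]: ⟨⟨e,⟨e,e⟩⟩,⟨e,⟨⟨e,⟨t,e⟩⟩,⟨e,t⟩⟩⟩⟩ applied to ⟨e,⟨e,e⟩⟩ yields ⟨e,⟨⟨e,⟨t,e⟩⟩,⟨e,t⟩⟩⟩.
[[zib toma] glim]: ⟨e,⟨⟨e,⟨t,e⟩⟩,⟨e,t⟩⟩⟩ applied to e yields ⟨⟨e,⟨t,e⟩⟩,⟨e,t⟩⟩.

⟨⟨e,⟨t,e⟩⟩,⟨e,t⟩⟩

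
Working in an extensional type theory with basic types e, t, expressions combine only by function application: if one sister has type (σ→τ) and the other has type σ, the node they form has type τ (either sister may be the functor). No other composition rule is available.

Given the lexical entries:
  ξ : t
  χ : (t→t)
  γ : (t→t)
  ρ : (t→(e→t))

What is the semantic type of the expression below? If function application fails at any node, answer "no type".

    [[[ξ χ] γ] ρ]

[ξ χ]: functor χ : (t→t), argument ξ : t; result t.
[[ξ χ] γ]: functor γ : (t→t), argument [ξ χ] : t; result t.
[[[ξ χ] γ] ρ]: functor ρ : (t→(e→t)), argument [[ξ χ] γ] : t; result (e→t).

(e→t)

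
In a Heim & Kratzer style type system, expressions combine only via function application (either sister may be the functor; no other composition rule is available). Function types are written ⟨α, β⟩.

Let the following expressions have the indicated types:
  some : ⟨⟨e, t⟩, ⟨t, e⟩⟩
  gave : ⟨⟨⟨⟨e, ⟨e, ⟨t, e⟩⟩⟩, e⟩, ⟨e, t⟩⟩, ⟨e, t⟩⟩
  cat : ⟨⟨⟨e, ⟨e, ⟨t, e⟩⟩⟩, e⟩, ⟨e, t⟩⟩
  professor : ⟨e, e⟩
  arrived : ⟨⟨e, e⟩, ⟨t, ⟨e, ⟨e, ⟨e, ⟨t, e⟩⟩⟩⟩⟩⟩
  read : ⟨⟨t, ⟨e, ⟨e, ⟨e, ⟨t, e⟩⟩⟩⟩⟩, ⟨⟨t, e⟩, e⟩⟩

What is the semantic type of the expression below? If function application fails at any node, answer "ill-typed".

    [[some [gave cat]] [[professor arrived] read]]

[gave cat]: functor gave : ⟨⟨⟨⟨e, ⟨e, ⟨t, e⟩⟩⟩, e⟩, ⟨e, t⟩⟩, ⟨e, t⟩⟩, argument cat : ⟨⟨⟨e, ⟨e, ⟨t, e⟩⟩⟩, e⟩, ⟨e, t⟩⟩; result ⟨e, t⟩.
[some [gave cat]]: functor some : ⟨⟨e, t⟩, ⟨t, e⟩⟩, argument [gave cat] : ⟨e, t⟩; result ⟨t, e⟩.
[professor arrived]: functor arrived : ⟨⟨e, e⟩, ⟨t, ⟨e, ⟨e, ⟨e, ⟨t, e⟩⟩⟩⟩⟩⟩, argument professor : ⟨e, e⟩; result ⟨t, ⟨e, ⟨e, ⟨e, ⟨t, e⟩⟩⟩⟩⟩.
[[professor arrived] read]: functor read : ⟨⟨t, ⟨e, ⟨e, ⟨e, ⟨t, e⟩⟩⟩⟩⟩, ⟨⟨t, e⟩, e⟩⟩, argument [professor arrived] : ⟨t, ⟨e, ⟨e, ⟨e, ⟨t, e⟩⟩⟩⟩⟩; result ⟨⟨t, e⟩, e⟩.
[[some [gave cat]] [[professor arrived] read]]: functor [[professor arrived] read] : ⟨⟨t, e⟩, e⟩, argument [some [gave cat]] : ⟨t, e⟩; result e.

e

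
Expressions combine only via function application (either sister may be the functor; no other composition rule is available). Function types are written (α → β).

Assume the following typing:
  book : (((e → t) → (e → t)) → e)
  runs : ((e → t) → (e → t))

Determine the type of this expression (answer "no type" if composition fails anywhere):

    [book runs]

e

[book runs] — book of type (((e → t) → (e → t)) → e) combines with runs of type ((e → t) → (e → t)): type e.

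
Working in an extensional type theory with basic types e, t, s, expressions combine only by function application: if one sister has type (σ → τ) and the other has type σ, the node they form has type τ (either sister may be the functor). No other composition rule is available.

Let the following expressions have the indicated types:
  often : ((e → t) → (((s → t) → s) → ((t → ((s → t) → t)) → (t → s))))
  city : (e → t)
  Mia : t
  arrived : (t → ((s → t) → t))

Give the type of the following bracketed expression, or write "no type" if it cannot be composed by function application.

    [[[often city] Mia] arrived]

no type

[often city]: functor often : ((e → t) → (((s → t) → s) → ((t → ((s → t) → t)) → (t → s)))), argument city : (e → t); result (((s → t) → s) → ((t → ((s → t) → t)) → (t → s))).
At [[often city] Mia]: neither (((s → t) → s) → ((t → ((s → t) → t)) → (t → s))) nor t can take the other as argument; the node is ill-typed.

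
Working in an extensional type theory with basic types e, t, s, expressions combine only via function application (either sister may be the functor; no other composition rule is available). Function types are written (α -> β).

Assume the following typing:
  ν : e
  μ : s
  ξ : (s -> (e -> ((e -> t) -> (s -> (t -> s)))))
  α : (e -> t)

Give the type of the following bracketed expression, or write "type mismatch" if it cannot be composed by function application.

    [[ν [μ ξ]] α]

[μ ξ]: (s -> (e -> ((e -> t) -> (s -> (t -> s))))) applied to s yields (e -> ((e -> t) -> (s -> (t -> s)))).
[ν [μ ξ]]: (e -> ((e -> t) -> (s -> (t -> s)))) applied to e yields ((e -> t) -> (s -> (t -> s))).
[[ν [μ ξ]] α]: ((e -> t) -> (s -> (t -> s))) applied to (e -> t) yields (s -> (t -> s)).

(s -> (t -> s))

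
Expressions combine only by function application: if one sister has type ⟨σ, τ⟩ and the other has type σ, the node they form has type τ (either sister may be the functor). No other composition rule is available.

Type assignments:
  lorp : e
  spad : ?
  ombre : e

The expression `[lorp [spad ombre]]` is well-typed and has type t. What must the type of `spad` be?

[lorp [spad ombre]] is required to be t. lorp : e cannot yield t as functor, so [spad ombre] : ⟨e, t⟩.
[spad ombre] is required to be ⟨e, t⟩. ombre : e cannot yield ⟨e, t⟩ as functor, so spad : ⟨e, ⟨e, t⟩⟩.

⟨e, ⟨e, t⟩⟩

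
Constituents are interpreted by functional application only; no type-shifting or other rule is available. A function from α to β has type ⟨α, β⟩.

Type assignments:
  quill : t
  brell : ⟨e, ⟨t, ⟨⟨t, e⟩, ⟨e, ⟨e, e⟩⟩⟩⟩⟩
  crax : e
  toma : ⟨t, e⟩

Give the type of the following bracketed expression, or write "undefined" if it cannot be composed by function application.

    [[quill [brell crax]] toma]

⟨e, ⟨e, e⟩⟩

[brell crax] — brell of type ⟨e, ⟨t, ⟨⟨t, e⟩, ⟨e, ⟨e, e⟩⟩⟩⟩⟩ combines with crax of type e: type ⟨t, ⟨⟨t, e⟩, ⟨e, ⟨e, e⟩⟩⟩⟩.
[quill [brell crax]] — [brell crax] of type ⟨t, ⟨⟨t, e⟩, ⟨e, ⟨e, e⟩⟩⟩⟩ combines with quill of type t: type ⟨⟨t, e⟩, ⟨e, ⟨e, e⟩⟩⟩.
[[quill [brell crax]] toma] — [quill [brell crax]] of type ⟨⟨t, e⟩, ⟨e, ⟨e, e⟩⟩⟩ combines with toma of type ⟨t, e⟩: type ⟨e, ⟨e, e⟩⟩.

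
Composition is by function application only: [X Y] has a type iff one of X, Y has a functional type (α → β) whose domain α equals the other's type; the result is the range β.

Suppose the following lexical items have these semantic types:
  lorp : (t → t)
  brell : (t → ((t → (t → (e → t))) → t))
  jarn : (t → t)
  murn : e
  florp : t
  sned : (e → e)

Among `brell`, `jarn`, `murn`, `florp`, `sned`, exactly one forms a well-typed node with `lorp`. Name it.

brell : (t → ((t → (t → (e → t))) → t)) — no; lorp wants t, and brell wants t.
jarn : (t → t) — no; lorp wants t, and jarn wants t.
murn : e — no; lorp wants t, and murn wants nothing (atomic).
florp — combines: lorp : (t → t) takes florp : t as argument, giving t.
sned : (e → e) — no; lorp wants t, and sned wants e.

florp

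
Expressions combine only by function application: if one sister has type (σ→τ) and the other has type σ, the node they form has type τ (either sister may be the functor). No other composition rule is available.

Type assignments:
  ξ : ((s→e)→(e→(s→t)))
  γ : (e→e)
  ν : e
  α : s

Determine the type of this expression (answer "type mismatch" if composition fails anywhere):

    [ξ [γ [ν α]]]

[ν α]: e with s — neither is a function whose domain matches the other; composition fails here.

type mismatch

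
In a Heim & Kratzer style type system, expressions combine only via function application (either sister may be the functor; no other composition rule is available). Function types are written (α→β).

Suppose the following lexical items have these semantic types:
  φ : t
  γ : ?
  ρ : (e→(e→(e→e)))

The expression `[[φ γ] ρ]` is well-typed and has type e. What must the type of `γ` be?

For [[φ γ] ρ] to have type e with ρ of type (e→(e→(e→e))), [φ γ] must be the function: [φ γ] : ((e→(e→(e→e)))→e).
For [φ γ] to have type ((e→(e→(e→e)))→e) with φ of type t, γ must be the function: γ : (t→((e→(e→(e→e)))→e)).

(t→((e→(e→(e→e)))→e))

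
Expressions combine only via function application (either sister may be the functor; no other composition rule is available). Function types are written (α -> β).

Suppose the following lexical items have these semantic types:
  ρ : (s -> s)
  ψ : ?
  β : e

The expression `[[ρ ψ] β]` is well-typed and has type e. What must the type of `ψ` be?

[[ρ ψ] β] must have type e. The sister β has type e; that is not a function onto e, so [ρ ψ] must be the functor, of type (e -> e).
[ρ ψ] must have type (e -> e). The sister ρ has type (s -> s); that is not a function onto (e -> e), so ψ must be the functor, of type ((s -> s) -> (e -> e)).

((s -> s) -> (e -> e))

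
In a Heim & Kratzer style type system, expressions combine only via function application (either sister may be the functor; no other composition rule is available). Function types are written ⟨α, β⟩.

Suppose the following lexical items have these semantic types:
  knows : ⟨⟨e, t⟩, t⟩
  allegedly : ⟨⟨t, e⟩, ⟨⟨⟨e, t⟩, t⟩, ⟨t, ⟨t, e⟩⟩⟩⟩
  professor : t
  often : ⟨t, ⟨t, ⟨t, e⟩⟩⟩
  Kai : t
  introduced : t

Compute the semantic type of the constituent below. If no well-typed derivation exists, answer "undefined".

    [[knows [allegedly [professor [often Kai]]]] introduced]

⟨t, e⟩

[often Kai]: often is ⟨t, ⟨t, ⟨t, e⟩⟩⟩, Kai is t; result ⟨t, ⟨t, e⟩⟩.
[professor [often Kai]]: [often Kai] is ⟨t, ⟨t, e⟩⟩, professor is t; result ⟨t, e⟩.
[allegedly [professor [often Kai]]]: allegedly is ⟨⟨t, e⟩, ⟨⟨⟨e, t⟩, t⟩, ⟨t, ⟨t, e⟩⟩⟩⟩, [professor [often Kai]] is ⟨t, e⟩; result ⟨⟨⟨e, t⟩, t⟩, ⟨t, ⟨t, e⟩⟩⟩.
[knows [allegedly [professor [often Kai]]]]: [allegedly [professor [often Kai]]] is ⟨⟨⟨e, t⟩, t⟩, ⟨t, ⟨t, e⟩⟩⟩, knows is ⟨⟨e, t⟩, t⟩; result ⟨t, ⟨t, e⟩⟩.
[[knows [allegedly [professor [often Kai]]]] introduced]: [knows [allegedly [professor [often Kai]]]] is ⟨t, ⟨t, e⟩⟩, introduced is t; result ⟨t, e⟩.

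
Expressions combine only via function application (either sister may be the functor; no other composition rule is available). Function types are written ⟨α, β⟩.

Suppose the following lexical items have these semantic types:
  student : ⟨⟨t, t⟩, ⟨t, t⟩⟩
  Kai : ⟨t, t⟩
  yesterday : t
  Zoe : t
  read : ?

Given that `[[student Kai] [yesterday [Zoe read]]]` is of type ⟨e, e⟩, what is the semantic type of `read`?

⟨t, ⟨t, ⟨⟨t, t⟩, ⟨e, e⟩⟩⟩⟩

[[student Kai] [yesterday [Zoe read]]] must have type ⟨e, e⟩. The sister [student Kai] has type ⟨t, t⟩; that is not a function onto ⟨e, e⟩, so [yesterday [Zoe read]] must be the functor, of type ⟨⟨t, t⟩, ⟨e, e⟩⟩.
[yesterday [Zoe read]] must have type ⟨⟨t, t⟩, ⟨e, e⟩⟩. The sister yesterday has type t; that is not a function onto ⟨⟨t, t⟩, ⟨e, e⟩⟩, so [Zoe read] must be the functor, of type ⟨t, ⟨⟨t, t⟩, ⟨e, e⟩⟩⟩.
[Zoe read] must have type ⟨t, ⟨⟨t, t⟩, ⟨e, e⟩⟩⟩. The sister Zoe has type t; that is not a function onto ⟨t, ⟨⟨t, t⟩, ⟨e, e⟩⟩⟩, so read must be the functor, of type ⟨t, ⟨t, ⟨⟨t, t⟩, ⟨e, e⟩⟩⟩⟩.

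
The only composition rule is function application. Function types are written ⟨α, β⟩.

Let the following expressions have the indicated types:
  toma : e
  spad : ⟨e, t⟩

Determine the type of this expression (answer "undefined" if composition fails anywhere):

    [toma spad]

[toma spad] — spad of type ⟨e, t⟩ combines with toma of type e: type t.

t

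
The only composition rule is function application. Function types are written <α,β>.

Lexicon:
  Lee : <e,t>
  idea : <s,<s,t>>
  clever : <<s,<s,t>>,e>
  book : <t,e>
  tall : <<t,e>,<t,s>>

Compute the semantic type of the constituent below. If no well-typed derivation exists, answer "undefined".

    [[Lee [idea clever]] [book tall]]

s

[idea clever]: functor clever : <<s,<s,t>>,e>, argument idea : <s,<s,t>>; result e.
[Lee [idea clever]]: functor Lee : <e,t>, argument [idea clever] : e; result t.
[book tall]: functor tall : <<t,e>,<t,s>>, argument book : <t,e>; result <t,s>.
[[Lee [idea clever]] [book tall]]: functor [book tall] : <t,s>, argument [Lee [idea clever]] : t; result s.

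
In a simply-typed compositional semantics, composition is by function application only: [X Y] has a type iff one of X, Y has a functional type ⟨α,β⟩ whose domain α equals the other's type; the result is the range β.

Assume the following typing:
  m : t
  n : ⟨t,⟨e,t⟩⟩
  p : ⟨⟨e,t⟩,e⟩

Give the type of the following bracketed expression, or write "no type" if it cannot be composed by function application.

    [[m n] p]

[m n]: n is ⟨t,⟨e,t⟩⟩, m is t; result ⟨e,t⟩.
[[m n] p]: p is ⟨⟨e,t⟩,e⟩, [m n] is ⟨e,t⟩; result e.

e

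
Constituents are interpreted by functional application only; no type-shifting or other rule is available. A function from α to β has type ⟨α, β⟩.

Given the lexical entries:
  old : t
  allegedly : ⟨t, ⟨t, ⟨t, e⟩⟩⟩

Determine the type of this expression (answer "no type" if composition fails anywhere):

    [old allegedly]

⟨t, ⟨t, e⟩⟩

[old allegedly]: ⟨t, ⟨t, ⟨t, e⟩⟩⟩ applied to t yields ⟨t, ⟨t, e⟩⟩.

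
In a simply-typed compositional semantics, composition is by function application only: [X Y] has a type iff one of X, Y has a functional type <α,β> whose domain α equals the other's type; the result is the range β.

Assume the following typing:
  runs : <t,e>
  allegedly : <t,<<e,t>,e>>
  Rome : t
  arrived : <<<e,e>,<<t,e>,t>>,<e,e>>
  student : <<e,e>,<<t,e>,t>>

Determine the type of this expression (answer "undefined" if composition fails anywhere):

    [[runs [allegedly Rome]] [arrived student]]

[allegedly Rome] — allegedly of type <t,<<e,t>,e>> combines with Rome of type t: type <<e,t>,e>.
At [runs [allegedly Rome]]: neither <t,e> nor <<e,t>,e> can take the other as argument; the node is ill-typed.

undefined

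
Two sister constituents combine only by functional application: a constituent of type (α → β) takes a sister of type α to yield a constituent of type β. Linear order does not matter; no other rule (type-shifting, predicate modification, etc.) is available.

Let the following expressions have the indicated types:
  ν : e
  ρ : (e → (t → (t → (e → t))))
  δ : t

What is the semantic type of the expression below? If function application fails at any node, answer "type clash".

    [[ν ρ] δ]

[ν ρ] — ρ of type (e → (t → (t → (e → t)))) combines with ν of type e: type (t → (t → (e → t))).
[[ν ρ] δ] — [ν ρ] of type (t → (t → (e → t))) combines with δ of type t: type (t → (e → t)).

(t → (e → t))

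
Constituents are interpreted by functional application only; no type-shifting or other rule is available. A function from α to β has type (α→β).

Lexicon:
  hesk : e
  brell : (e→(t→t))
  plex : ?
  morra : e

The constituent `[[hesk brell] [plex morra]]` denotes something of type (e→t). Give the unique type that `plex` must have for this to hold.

[[hesk brell] [plex morra]] must have type (e→t). The sister [hesk brell] has type (t→t); that is not a function onto (e→t), so [plex morra] must be the functor, of type ((t→t)→(e→t)).
[plex morra] must have type ((t→t)→(e→t)). The sister morra has type e; that is not a function onto ((t→t)→(e→t)), so plex must be the functor, of type (e→((t→t)→(e→t))).

(e→((t→t)→(e→t)))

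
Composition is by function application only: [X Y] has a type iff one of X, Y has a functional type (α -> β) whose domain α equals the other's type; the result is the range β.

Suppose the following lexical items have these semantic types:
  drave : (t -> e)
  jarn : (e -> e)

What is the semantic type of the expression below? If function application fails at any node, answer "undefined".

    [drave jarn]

[drave jarn]: (t -> e) and (e -> e) cannot combine by function application — type clash.

undefined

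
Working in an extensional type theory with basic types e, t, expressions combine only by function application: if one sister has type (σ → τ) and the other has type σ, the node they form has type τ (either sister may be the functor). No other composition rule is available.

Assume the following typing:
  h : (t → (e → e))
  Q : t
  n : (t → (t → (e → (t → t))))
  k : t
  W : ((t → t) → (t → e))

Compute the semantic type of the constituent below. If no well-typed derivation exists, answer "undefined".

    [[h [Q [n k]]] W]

undefined

[n k]: n is (t → (t → (e → (t → t)))), k is t; result (t → (e → (t → t))).
[Q [n k]]: [n k] is (t → (e → (t → t))), Q is t; result (e → (t → t)).
[h [Q [n k]]]: (t → (e → e)) with (e → (t → t)) — neither is a function whose domain matches the other; composition fails here.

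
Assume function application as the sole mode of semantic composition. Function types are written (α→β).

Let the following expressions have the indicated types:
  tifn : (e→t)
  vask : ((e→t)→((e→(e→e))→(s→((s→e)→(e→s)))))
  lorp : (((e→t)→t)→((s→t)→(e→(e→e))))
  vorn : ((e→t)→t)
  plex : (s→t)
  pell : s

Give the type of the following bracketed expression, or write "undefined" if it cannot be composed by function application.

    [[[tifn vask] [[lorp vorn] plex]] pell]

((s→e)→(e→s))

[tifn vask]: vask is ((e→t)→((e→(e→e))→(s→((s→e)→(e→s))))), tifn is (e→t); result ((e→(e→e))→(s→((s→e)→(e→s)))).
[lorp vorn]: lorp is (((e→t)→t)→((s→t)→(e→(e→e)))), vorn is ((e→t)→t); result ((s→t)→(e→(e→e))).
[[lorp vorn] plex]: [lorp vorn] is ((s→t)→(e→(e→e))), plex is (s→t); result (e→(e→e)).
[[tifn vask] [[lorp vorn] plex]]: [tifn vask] is ((e→(e→e))→(s→((s→e)→(e→s)))), [[lorp vorn] plex] is (e→(e→e)); result (s→((s→e)→(e→s))).
[[[tifn vask] [[lorp vorn] plex]] pell]: [[tifn vask] [[lorp vorn] plex]] is (s→((s→e)→(e→s))), pell is s; result ((s→e)→(e→s)).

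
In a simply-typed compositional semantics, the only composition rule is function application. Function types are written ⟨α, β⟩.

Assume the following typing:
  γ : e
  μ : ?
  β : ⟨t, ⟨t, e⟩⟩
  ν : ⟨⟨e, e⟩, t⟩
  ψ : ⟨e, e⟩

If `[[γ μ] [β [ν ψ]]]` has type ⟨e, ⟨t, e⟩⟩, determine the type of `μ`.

[[γ μ] [β [ν ψ]]] is required to be ⟨e, ⟨t, e⟩⟩. [β [ν ψ]] : ⟨t, e⟩ cannot yield ⟨e, ⟨t, e⟩⟩ as functor, so [γ μ] : ⟨⟨t, e⟩, ⟨e, ⟨t, e⟩⟩⟩.
[γ μ] is required to be ⟨⟨t, e⟩, ⟨e, ⟨t, e⟩⟩⟩. γ : e cannot yield ⟨⟨t, e⟩, ⟨e, ⟨t, e⟩⟩⟩ as functor, so μ : ⟨e, ⟨⟨t, e⟩, ⟨e, ⟨t, e⟩⟩⟩⟩.

⟨e, ⟨⟨t, e⟩, ⟨e, ⟨t, e⟩⟩⟩⟩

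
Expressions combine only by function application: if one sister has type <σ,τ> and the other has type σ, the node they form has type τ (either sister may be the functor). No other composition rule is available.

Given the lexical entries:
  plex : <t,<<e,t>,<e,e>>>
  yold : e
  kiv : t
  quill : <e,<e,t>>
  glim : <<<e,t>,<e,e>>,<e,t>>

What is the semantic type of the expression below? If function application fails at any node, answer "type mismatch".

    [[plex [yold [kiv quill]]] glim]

[kiv quill]: t with <e,<e,t>> — neither is a function whose domain matches the other; composition fails here.

type mismatch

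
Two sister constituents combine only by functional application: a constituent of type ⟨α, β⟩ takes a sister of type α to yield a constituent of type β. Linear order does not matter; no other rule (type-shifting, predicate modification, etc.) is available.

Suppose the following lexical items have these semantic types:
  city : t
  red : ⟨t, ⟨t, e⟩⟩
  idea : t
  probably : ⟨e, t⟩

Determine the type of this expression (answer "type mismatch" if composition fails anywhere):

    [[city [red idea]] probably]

t

[red idea] — red of type ⟨t, ⟨t, e⟩⟩ combines with idea of type t: type ⟨t, e⟩.
[city [red idea]] — [red idea] of type ⟨t, e⟩ combines with city of type t: type e.
[[city [red idea]] probably] — probably of type ⟨e, t⟩ combines with [city [red idea]] of type e: type t.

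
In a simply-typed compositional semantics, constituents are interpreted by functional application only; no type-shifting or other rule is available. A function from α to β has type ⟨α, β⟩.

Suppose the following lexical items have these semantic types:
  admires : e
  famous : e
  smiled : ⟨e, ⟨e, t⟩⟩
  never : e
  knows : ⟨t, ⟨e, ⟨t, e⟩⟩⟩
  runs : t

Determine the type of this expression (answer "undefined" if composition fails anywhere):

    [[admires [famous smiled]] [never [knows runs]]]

e

At [famous smiled], smiled : ⟨e, ⟨e, t⟩⟩ takes famous : e, giving ⟨e, t⟩.
At [admires [famous smiled]], [famous smiled] : ⟨e, t⟩ takes admires : e, giving t.
At [knows runs], knows : ⟨t, ⟨e, ⟨t, e⟩⟩⟩ takes runs : t, giving ⟨e, ⟨t, e⟩⟩.
At [never [knows runs]], [knows runs] : ⟨e, ⟨t, e⟩⟩ takes never : e, giving ⟨t, e⟩.
At [[admires [famous smiled]] [never [knows runs]]], [never [knows runs]] : ⟨t, e⟩ takes [admires [famous smiled]] : t, giving e.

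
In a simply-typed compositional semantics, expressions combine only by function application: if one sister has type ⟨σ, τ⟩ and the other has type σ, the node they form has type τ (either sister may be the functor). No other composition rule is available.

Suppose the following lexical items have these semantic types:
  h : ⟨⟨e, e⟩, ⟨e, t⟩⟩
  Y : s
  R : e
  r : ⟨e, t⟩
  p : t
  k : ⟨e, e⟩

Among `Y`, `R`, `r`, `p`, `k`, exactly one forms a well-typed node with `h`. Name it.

Y : s — neither side's domain matches the other.
R : e — neither side's domain matches the other.
r : ⟨e, t⟩ — neither side's domain matches the other.
p : t — neither side's domain matches the other.
k — combines: h : ⟨⟨e, e⟩, ⟨e, t⟩⟩ takes k : ⟨e, e⟩ as argument, giving ⟨e, t⟩.

k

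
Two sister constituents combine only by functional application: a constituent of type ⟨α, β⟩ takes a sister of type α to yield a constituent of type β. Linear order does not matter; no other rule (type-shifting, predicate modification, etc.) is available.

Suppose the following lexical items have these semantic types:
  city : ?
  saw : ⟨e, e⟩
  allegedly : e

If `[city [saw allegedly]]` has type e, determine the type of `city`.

⟨e, e⟩

For [city [saw allegedly]] to have type e with [saw allegedly] of type e, city must be the function: city : ⟨e, e⟩.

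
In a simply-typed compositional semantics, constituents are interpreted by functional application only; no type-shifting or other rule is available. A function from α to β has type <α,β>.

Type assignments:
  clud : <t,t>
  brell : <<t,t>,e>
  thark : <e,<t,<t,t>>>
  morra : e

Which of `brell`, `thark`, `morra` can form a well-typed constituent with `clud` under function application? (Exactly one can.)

brell

brell — combines: brell : <<t,t>,e> takes clud : <t,t> as argument, giving e.
thark : <e,<t,<t,t>>> — no; clud wants t, and thark wants e.
morra : e — no; clud wants t, and morra wants nothing (atomic).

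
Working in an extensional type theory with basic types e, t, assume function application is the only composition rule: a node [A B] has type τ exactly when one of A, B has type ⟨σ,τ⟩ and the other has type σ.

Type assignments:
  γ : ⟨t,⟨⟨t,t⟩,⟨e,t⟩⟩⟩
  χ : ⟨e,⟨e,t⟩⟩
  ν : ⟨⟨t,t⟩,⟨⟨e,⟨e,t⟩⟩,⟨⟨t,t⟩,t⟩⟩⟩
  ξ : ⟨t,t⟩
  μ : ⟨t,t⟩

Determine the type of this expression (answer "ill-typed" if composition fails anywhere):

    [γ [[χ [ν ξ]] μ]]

⟨⟨t,t⟩,⟨e,t⟩⟩

[ν ξ]: functor ν : ⟨⟨t,t⟩,⟨⟨e,⟨e,t⟩⟩,⟨⟨t,t⟩,t⟩⟩⟩, argument ξ : ⟨t,t⟩; result ⟨⟨e,⟨e,t⟩⟩,⟨⟨t,t⟩,t⟩⟩.
[χ [ν ξ]]: functor [ν ξ] : ⟨⟨e,⟨e,t⟩⟩,⟨⟨t,t⟩,t⟩⟩, argument χ : ⟨e,⟨e,t⟩⟩; result ⟨⟨t,t⟩,t⟩.
[[χ [ν ξ]] μ]: functor [χ [ν ξ]] : ⟨⟨t,t⟩,t⟩, argument μ : ⟨t,t⟩; result t.
[γ [[χ [ν ξ]] μ]]: functor γ : ⟨t,⟨⟨t,t⟩,⟨e,t⟩⟩⟩, argument [[χ [ν ξ]] μ] : t; result ⟨⟨t,t⟩,⟨e,t⟩⟩.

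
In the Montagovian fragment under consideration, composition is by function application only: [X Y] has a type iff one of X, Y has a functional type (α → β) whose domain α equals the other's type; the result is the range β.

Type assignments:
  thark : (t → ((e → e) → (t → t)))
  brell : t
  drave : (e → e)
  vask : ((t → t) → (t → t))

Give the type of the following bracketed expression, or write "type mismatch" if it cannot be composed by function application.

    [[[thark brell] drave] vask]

[thark brell]: thark is (t → ((e → e) → (t → t))), brell is t; result ((e → e) → (t → t)).
[[thark brell] drave]: [thark brell] is ((e → e) → (t → t)), drave is (e → e); result (t → t).
[[[thark brell] drave] vask]: vask is ((t → t) → (t → t)), [[thark brell] drave] is (t → t); result (t → t).

(t → t)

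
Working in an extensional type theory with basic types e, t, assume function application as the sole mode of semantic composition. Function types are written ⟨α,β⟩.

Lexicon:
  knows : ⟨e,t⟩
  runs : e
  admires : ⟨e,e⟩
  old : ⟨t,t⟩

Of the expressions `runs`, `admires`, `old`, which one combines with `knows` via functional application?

runs

runs — combines: knows : ⟨e,t⟩ takes runs : e as argument, giving t.
admires : ⟨e,e⟩ — does not combine with knows.
old : ⟨t,t⟩ — does not combine with knows.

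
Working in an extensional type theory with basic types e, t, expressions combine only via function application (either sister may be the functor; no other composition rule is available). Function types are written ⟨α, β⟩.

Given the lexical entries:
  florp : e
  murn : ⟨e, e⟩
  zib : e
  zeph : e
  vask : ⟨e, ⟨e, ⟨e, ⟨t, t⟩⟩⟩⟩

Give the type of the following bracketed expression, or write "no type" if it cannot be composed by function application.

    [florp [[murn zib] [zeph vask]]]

⟨t, t⟩

At [murn zib], murn : ⟨e, e⟩ takes zib : e, giving e.
At [zeph vask], vask : ⟨e, ⟨e, ⟨e, ⟨t, t⟩⟩⟩⟩ takes zeph : e, giving ⟨e, ⟨e, ⟨t, t⟩⟩⟩.
At [[murn zib] [zeph vask]], [zeph vask] : ⟨e, ⟨e, ⟨t, t⟩⟩⟩ takes [murn zib] : e, giving ⟨e, ⟨t, t⟩⟩.
At [florp [[murn zib] [zeph vask]]], [[murn zib] [zeph vask]] : ⟨e, ⟨t, t⟩⟩ takes florp : e, giving ⟨t, t⟩.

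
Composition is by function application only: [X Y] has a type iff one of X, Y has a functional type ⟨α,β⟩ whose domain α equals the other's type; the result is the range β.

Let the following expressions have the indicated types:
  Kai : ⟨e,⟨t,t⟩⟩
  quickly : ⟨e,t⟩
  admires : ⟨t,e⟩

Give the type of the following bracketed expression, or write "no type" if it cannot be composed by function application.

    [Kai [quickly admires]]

no type

At [quickly admires]: neither ⟨e,t⟩ nor ⟨t,e⟩ can take the other as argument; the node is ill-typed.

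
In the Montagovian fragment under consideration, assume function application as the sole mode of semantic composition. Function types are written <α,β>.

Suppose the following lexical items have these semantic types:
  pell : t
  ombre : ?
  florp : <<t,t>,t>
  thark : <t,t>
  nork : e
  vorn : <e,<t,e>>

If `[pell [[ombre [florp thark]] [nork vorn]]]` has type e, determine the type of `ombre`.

<t,<<t,e>,<t,e>>>

At [pell [[ombre [florp thark]] [nork vorn]]] (required: e): pell is t, which is not a function with range e; hence [[ombre [florp thark]] [nork vorn]] is the functor — type <t,e>.
At [[ombre [florp thark]] [nork vorn]] (required: <t,e>): [nork vorn] is <t,e>, which is not a function with range <t,e>; hence [ombre [florp thark]] is the functor — type <<t,e>,<t,e>>.
At [ombre [florp thark]] (required: <<t,e>,<t,e>>): [florp thark] is t, which is not a function with range <<t,e>,<t,e>>; hence ombre is the functor — type <t,<<t,e>,<t,e>>>.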